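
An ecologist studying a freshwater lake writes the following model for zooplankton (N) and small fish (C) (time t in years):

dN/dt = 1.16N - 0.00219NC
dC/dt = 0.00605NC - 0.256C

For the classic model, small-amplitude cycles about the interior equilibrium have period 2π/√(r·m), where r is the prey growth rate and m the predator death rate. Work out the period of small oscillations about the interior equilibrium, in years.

Here r = 1.16 and m = 0.256, so r·m = 0.297.
ω = √0.297 = 0.545 per year, hence T = 2π/ω ≈ 11.5 years.

T ≈ 11.5 years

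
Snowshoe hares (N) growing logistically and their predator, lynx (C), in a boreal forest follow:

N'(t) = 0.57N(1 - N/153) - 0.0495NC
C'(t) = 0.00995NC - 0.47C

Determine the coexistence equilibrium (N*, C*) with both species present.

From dC/dt = 0 with C > 0: 0.00995N* = 0.47, so N* = 47.2.
Substitute into dN/dt = 0: 0.57(1 - 47.2/153) = 0.0495C*.
The bracket is 0.691, giving C* = 0.394/0.0495 = 7.96.

N* ≈ 47.2, C* ≈ 7.96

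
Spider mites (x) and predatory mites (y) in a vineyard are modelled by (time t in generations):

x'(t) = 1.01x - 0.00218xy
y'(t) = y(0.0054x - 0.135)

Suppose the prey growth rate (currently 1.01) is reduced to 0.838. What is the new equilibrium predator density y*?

At the interior fixed point, setting dx/dt = 0 with x > 0 fixes y* = (prey growth rate)/(xy coefficient) — independent of the other coefficients.
With the change, y* = 0.838/0.00218 = 384; it falls from 463.

y* ≈ 384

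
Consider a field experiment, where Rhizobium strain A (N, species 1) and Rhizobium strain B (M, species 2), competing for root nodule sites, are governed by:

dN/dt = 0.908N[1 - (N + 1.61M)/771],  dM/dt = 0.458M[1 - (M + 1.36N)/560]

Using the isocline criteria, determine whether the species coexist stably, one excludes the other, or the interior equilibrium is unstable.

Compare the nullcline intercepts: K1/α12 = 771/1.61 = 479 < K2 = 560; K2/α21 = 560/1.36 = 412 < K1 = 771.
Since both are reversed, neither can invade when rare; the interior point is a saddle.

unstable coexistence (outcome depends on initial conditions)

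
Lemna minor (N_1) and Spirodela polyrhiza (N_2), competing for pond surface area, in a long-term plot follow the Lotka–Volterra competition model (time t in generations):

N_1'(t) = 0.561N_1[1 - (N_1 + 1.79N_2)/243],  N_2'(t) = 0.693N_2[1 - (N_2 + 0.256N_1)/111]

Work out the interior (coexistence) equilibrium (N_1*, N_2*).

N_1* ≈ 81.8, N_2* ≈ 90.1

Setting both brackets to zero gives the nullclines N_1 + 1.79N_2 = 243 and 0.256N_1 + N_2 = 111.
Substituting N_2 = 111 - 0.256N_1 into the first: N_1(1 - 1.79·0.256) = 243 - 1.79·111.
So N_1* = 44.3/0.542 = 81.8, and then N_2* = 111 - 0.256·81.8 = 90.1.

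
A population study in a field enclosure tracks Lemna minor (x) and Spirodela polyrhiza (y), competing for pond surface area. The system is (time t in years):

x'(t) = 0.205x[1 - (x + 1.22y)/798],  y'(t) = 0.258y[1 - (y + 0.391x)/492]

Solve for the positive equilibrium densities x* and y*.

x* ≈ 378, y* ≈ 344

Setting both brackets to zero gives the nullclines x + 1.22y = 798 and 0.391x + y = 492.
Substituting y = 492 - 0.391x into the first: x(1 - 1.22·0.391) = 798 - 1.22·492.
So x* = 198/0.523 = 378, and then y* = 492 - 0.391·378 = 344.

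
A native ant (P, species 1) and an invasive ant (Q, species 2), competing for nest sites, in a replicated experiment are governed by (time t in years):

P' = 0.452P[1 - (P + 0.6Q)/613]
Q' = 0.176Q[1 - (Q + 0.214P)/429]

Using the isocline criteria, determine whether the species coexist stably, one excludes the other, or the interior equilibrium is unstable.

stable coexistence

Compare the nullcline intercepts: K1/α12 = 613/0.6 = 1020 > K2 = 429; K2/α21 = 429/0.214 = 2000 > K1 = 613.
Since both inequalities hold, each species can invade when rare, so the interior equilibrium is stable.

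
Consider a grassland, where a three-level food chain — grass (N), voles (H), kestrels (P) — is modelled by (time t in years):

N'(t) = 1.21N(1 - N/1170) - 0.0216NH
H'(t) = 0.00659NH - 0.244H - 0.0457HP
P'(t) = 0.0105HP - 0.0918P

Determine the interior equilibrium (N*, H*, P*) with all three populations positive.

N* ≈ 987, H* ≈ 8.74, P* ≈ 137

From dP/dt = 0: 0.0105H* = 0.0918, so H* = 8.74.
From dN/dt = 0: 1.21(1 - N*/1170) = 0.0216·8.74, giving N* = 1170·(1 - 0.156) = 987.
From dH/dt = 0: 0.00659·987 - 0.244 = 0.0457P*, so P* = 6.26/0.0457 = 137.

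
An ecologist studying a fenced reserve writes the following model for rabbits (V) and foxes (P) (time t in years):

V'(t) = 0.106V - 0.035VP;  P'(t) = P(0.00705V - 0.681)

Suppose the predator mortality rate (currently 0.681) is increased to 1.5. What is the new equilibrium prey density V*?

V* ≈ 213

At the interior fixed point, setting dP/dt = 0 with P > 0 fixes V* = (predator death rate)/(VP coefficient) — independent of the other coefficients.
With the change, V* = 1.5/0.00705 = 213; it rises from 96.6.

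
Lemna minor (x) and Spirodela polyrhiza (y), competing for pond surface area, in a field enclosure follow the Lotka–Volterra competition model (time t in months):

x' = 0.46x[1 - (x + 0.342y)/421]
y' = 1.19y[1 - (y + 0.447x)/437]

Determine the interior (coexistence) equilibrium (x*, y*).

Setting both brackets to zero gives the nullclines x + 0.342y = 421 and 0.447x + y = 437.
Substituting y = 437 - 0.447x into the first: x(1 - 0.342·0.447) = 421 - 0.342·437.
So x* = 272/0.847 = 321, and then y* = 437 - 0.447·321 = 294.

x* ≈ 321, y* ≈ 294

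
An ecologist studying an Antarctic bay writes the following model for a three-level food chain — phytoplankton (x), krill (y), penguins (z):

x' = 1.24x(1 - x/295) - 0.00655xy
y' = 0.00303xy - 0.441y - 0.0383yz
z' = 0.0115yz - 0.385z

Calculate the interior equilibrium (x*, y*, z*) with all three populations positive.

From dz/dt = 0: 0.0115y* = 0.385, so y* = 33.5.
From dx/dt = 0: 1.24(1 - x*/295) = 0.00655·33.5, giving x* = 295·(1 - 0.177) = 243.
From dy/dt = 0: 0.00303·243 - 0.441 = 0.0383z*, so z* = 0.295/0.0383 = 7.7.

x* ≈ 243, y* ≈ 33.5, z* ≈ 7.7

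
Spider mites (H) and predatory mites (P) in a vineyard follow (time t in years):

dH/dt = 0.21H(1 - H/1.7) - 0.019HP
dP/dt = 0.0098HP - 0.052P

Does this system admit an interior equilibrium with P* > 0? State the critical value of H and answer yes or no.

The predator equation gives dP/dt > 0 only when H > 0.052/0.0098 = 5.31.
Without the predator, H → K = 1.7. Since 1.7 < 5.31, the predator cannot invade.

Threshold H = 5.31; K < 5.31, so no, the predator goes extinct.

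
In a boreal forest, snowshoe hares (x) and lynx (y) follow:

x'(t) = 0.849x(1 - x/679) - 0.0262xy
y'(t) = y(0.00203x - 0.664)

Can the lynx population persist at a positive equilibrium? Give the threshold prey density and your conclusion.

The predator equation gives dy/dt > 0 only when x > 0.664/0.00203 = 327.
Without the predator, x → K = 679. Since 679 > 327, the predator can invade and persist.

Threshold x = 327; K > 327, so yes, the predator persists.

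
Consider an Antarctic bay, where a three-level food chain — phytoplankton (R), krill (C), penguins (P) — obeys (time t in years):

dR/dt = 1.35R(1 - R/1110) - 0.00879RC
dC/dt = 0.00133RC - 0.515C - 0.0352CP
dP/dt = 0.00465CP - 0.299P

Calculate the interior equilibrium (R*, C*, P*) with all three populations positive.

R* ≈ 645, C* ≈ 64.3, P* ≈ 9.75

From dP/dt = 0: 0.00465C* = 0.299, so C* = 64.3.
From dR/dt = 0: 1.35(1 - R*/1110) = 0.00879·64.3, giving R* = 1110·(1 - 0.419) = 645.
From dC/dt = 0: 0.00133·645 - 0.515 = 0.0352P*, so P* = 0.343/0.0352 = 9.75.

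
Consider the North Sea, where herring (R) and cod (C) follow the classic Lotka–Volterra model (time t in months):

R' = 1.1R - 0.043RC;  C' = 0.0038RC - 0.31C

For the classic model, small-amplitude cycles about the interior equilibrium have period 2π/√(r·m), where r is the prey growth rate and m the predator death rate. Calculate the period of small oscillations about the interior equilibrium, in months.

T ≈ 10.8 months

Here r = 1.1 and m = 0.31, so r·m = 0.341.
ω = √0.341 = 0.584 per month, hence T = 2π/ω ≈ 10.8 months.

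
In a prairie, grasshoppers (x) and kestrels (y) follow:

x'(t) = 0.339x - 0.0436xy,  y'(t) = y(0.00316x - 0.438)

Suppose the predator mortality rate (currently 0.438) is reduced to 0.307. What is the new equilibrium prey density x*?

x* ≈ 97.2

At the interior fixed point, setting dy/dt = 0 with y > 0 fixes x* = (predator death rate)/(xy coefficient) — independent of the other coefficients.
With the change, x* = 0.307/0.00316 = 97.2; it falls from 139.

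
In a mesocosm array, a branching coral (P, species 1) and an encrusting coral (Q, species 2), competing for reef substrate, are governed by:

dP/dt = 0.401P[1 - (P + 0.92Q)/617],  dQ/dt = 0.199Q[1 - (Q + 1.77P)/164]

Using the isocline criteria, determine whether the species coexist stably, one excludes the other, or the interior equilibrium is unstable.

species 1 excludes species 2

Compare the nullcline intercepts: K1/α12 = 617/0.92 = 671 > K2 = 164; K2/α21 = 164/1.77 = 92.7 < K1 = 617.
Since the inequalities point opposite ways, species 1 can invade but species 2 cannot.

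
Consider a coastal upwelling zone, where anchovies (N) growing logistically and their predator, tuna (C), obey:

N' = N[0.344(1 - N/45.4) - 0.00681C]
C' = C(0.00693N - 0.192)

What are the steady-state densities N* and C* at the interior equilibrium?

From dC/dt = 0 with C > 0: 0.00693N* = 0.192, so N* = 27.7.
Substitute into dN/dt = 0: 0.344(1 - 27.7/45.4) = 0.00681C*.
The bracket is 0.39, giving C* = 0.134/0.00681 = 19.7.

N* ≈ 27.7, C* ≈ 19.7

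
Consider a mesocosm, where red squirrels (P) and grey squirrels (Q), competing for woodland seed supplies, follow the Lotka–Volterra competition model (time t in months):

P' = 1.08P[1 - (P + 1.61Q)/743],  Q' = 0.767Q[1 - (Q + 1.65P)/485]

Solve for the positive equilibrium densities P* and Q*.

P* ≈ 22.8, Q* ≈ 447

Setting both brackets to zero gives the nullclines P + 1.61Q = 743 and 1.65P + Q = 485.
Substituting Q = 485 - 1.65P into the first: P(1 - 1.61·1.65) = 743 - 1.61·485.
So P* = -37.9/-1.66 = 22.8, and then Q* = 485 - 1.65·22.8 = 447.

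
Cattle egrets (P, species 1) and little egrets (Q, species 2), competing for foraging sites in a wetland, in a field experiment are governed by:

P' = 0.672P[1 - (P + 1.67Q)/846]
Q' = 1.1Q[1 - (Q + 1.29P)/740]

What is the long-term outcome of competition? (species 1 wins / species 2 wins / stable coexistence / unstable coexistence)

unstable coexistence (outcome depends on initial conditions)

Compare the nullcline intercepts: K1/α12 = 846/1.67 = 507 < K2 = 740; K2/α21 = 740/1.29 = 574 < K1 = 846.
Since both are reversed, neither can invade when rare; the interior point is a saddle.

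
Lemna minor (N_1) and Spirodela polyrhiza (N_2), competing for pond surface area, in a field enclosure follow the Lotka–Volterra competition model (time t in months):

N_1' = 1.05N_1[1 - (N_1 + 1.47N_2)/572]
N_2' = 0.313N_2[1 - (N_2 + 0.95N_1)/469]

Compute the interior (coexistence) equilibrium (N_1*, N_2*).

Setting both brackets to zero gives the nullclines N_1 + 1.47N_2 = 572 and 0.95N_1 + N_2 = 469.
Substituting N_2 = 469 - 0.95N_1 into the first: N_1(1 - 1.47·0.95) = 572 - 1.47·469.
So N_1* = -117/-0.396 = 296, and then N_2* = 469 - 0.95·296 = 188.

N_1* ≈ 296, N_2* ≈ 188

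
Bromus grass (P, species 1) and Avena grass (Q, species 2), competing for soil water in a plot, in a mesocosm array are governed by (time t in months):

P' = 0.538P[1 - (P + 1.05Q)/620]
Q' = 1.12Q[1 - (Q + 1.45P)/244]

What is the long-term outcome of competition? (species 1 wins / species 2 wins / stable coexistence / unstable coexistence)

Compare the nullcline intercepts: K1/α12 = 620/1.05 = 590 > K2 = 244; K2/α21 = 244/1.45 = 168 < K1 = 620.
Since the inequalities point opposite ways, species 1 can invade but species 2 cannot.

species 1 excludes species 2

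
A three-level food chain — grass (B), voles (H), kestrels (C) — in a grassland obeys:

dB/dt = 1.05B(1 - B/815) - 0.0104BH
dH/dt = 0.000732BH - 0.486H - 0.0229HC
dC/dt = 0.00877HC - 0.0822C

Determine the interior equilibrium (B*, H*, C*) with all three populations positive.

From dC/dt = 0: 0.00877H* = 0.0822, so H* = 9.37.
From dB/dt = 0: 1.05(1 - B*/815) = 0.0104·9.37, giving B* = 815·(1 - 0.0928) = 739.
From dH/dt = 0: 0.000732·739 - 0.486 = 0.0229C*, so C* = 0.0552/0.0229 = 2.41.

B* ≈ 739, H* ≈ 9.37, C* ≈ 2.41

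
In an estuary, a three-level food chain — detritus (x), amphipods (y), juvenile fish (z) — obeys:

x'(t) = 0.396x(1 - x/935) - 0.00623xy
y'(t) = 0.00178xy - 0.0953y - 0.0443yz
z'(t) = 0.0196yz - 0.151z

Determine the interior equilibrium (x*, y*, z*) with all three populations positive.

From dz/dt = 0: 0.0196y* = 0.151, so y* = 7.7.
From dx/dt = 0: 0.396(1 - x*/935) = 0.00623·7.7, giving x* = 935·(1 - 0.121) = 822.
From dy/dt = 0: 0.00178·822 - 0.0953 = 0.0443z*, so z* = 1.37/0.0443 = 30.9.

x* ≈ 822, y* ≈ 7.7, z* ≈ 30.9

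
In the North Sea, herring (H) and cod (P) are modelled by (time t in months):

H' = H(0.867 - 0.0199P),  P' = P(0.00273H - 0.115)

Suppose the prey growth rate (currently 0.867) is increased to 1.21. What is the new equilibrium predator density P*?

At the interior fixed point, setting dH/dt = 0 with H > 0 fixes P* = (prey growth rate)/(HP coefficient) — independent of the other coefficients.
With the change, P* = 1.21/0.0199 = 60.8; it rises from 43.6.

P* ≈ 60.8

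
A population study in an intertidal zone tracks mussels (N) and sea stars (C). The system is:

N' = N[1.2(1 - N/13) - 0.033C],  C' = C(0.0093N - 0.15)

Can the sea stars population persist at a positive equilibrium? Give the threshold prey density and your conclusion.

Threshold N = 16.1; K < 16.1, so no, the predator goes extinct.

The predator equation gives dC/dt > 0 only when N > 0.15/0.0093 = 16.1.
Without the predator, N → K = 13. Since 13 < 16.1, the predator cannot invade.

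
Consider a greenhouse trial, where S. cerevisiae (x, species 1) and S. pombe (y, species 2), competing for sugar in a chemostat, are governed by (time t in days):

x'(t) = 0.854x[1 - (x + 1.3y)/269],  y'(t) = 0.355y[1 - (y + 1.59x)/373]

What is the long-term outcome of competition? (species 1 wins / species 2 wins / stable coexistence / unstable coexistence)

unstable coexistence (outcome depends on initial conditions)

Compare the nullcline intercepts: K1/α12 = 269/1.3 = 207 < K2 = 373; K2/α21 = 373/1.59 = 235 < K1 = 269.
Since both are reversed, neither can invade when rare; the interior point is a saddle.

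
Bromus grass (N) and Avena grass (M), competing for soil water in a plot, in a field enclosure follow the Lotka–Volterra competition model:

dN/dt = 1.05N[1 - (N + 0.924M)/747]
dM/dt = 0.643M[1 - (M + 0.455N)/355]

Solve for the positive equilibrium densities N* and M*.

Setting both brackets to zero gives the nullclines N + 0.924M = 747 and 0.455N + M = 355.
Substituting M = 355 - 0.455N into the first: N(1 - 0.924·0.455) = 747 - 0.924·355.
So N* = 419/0.58 = 723, and then M* = 355 - 0.455·723 = 26.1.

N* ≈ 723, M* ≈ 26.1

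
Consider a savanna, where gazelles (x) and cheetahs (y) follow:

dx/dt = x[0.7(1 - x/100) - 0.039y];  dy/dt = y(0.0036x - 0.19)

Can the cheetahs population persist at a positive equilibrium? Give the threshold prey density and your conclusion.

The predator equation gives dy/dt > 0 only when x > 0.19/0.0036 = 52.8.
Without the predator, x → K = 100. Since 100 > 52.8, the predator can invade and persist.

Threshold x = 52.8; K > 52.8, so yes, the predator persists.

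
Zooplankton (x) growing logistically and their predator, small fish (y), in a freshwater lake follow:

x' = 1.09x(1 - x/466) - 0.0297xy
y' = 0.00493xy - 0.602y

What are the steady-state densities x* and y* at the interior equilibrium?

From dy/dt = 0 with y > 0: 0.00493x* = 0.602, so x* = 122.
Substitute into dx/dt = 0: 1.09(1 - 122/466) = 0.0297y*.
The bracket is 0.738, giving y* = 0.804/0.0297 = 27.1.

x* ≈ 122, y* ≈ 27.1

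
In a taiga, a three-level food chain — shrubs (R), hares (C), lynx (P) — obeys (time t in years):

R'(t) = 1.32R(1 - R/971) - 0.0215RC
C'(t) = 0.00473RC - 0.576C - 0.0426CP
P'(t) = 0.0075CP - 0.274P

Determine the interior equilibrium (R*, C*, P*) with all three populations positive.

From dP/dt = 0: 0.0075C* = 0.274, so C* = 36.5.
From dR/dt = 0: 1.32(1 - R*/971) = 0.0215·36.5, giving R* = 971·(1 - 0.595) = 393.
From dC/dt = 0: 0.00473·393 - 0.576 = 0.0426P*, so P* = 1.28/0.0426 = 30.1.

R* ≈ 393, C* ≈ 36.5, P* ≈ 30.1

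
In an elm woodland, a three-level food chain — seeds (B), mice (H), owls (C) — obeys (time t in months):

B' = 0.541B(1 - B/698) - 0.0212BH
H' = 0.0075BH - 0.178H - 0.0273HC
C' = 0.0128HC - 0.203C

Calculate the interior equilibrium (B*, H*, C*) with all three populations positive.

B* ≈ 264, H* ≈ 15.9, C* ≈ 66.1

From dC/dt = 0: 0.0128H* = 0.203, so H* = 15.9.
From dB/dt = 0: 0.541(1 - B*/698) = 0.0212·15.9, giving B* = 698·(1 - 0.621) = 264.
From dH/dt = 0: 0.0075·264 - 0.178 = 0.0273C*, so C* = 1.8/0.0273 = 66.1.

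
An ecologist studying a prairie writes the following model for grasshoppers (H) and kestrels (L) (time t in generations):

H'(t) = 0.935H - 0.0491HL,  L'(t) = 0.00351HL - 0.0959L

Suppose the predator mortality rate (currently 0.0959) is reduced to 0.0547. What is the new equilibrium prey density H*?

H* ≈ 15.6

At the interior fixed point, setting dL/dt = 0 with L > 0 fixes H* = (predator death rate)/(HL coefficient) — independent of the other coefficients.
With the change, H* = 0.0547/0.00351 = 15.6; it falls from 27.3.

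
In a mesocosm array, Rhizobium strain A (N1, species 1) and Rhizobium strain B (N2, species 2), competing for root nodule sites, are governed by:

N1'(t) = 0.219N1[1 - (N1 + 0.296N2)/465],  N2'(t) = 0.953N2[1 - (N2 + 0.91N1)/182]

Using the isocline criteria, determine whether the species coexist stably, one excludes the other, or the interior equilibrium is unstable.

Compare the nullcline intercepts: K1/α12 = 465/0.296 = 1570 > K2 = 182; K2/α21 = 182/0.91 = 200 < K1 = 465.
Since the inequalities point opposite ways, species 1 can invade but species 2 cannot.

species 1 excludes species 2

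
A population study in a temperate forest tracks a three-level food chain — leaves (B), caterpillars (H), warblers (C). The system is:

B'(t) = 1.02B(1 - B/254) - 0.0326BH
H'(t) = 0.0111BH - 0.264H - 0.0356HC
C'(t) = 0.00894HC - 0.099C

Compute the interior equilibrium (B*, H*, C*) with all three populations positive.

B* ≈ 164, H* ≈ 11.1, C* ≈ 43.8

From dC/dt = 0: 0.00894H* = 0.099, so H* = 11.1.
From dB/dt = 0: 1.02(1 - B*/254) = 0.0326·11.1, giving B* = 254·(1 - 0.354) = 164.
From dH/dt = 0: 0.0111·164 - 0.264 = 0.0356C*, so C* = 1.56/0.0356 = 43.8.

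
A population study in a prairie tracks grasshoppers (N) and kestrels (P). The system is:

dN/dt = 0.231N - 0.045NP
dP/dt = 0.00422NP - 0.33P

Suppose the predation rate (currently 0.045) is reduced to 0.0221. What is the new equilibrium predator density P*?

P* ≈ 10.5

At the interior fixed point, setting dN/dt = 0 with N > 0 fixes P* = (prey growth rate)/(NP coefficient) — independent of the other coefficients.
With the change, P* = 0.231/0.0221 = 10.5; it rises from 5.13.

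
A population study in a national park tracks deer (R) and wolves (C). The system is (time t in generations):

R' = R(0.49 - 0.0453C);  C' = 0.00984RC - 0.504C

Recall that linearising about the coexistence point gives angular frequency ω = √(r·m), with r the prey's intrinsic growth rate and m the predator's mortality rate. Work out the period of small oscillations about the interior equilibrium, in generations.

Here r = 0.49 and m = 0.504, so r·m = 0.247.
ω = √0.247 = 0.497 per generation, hence T = 2π/ω ≈ 12.6 generations.

T ≈ 12.6 generations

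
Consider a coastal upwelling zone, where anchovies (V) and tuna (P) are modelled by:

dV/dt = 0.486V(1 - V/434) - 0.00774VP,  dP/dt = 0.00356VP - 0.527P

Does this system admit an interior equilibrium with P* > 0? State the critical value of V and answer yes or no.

Threshold V = 148; K > 148, so yes, the predator persists.

The predator equation gives dP/dt > 0 only when V > 0.527/0.00356 = 148.
Without the predator, V → K = 434. Since 434 > 148, the predator can invade and persist.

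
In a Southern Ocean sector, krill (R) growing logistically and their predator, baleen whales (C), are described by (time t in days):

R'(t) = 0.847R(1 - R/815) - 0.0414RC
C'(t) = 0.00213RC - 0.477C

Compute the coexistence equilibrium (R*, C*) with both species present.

From dC/dt = 0 with C > 0: 0.00213R* = 0.477, so R* = 224.
Substitute into dR/dt = 0: 0.847(1 - 224/815) = 0.0414C*.
The bracket is 0.725, giving C* = 0.614/0.0414 = 14.8.

R* ≈ 224, C* ≈ 14.8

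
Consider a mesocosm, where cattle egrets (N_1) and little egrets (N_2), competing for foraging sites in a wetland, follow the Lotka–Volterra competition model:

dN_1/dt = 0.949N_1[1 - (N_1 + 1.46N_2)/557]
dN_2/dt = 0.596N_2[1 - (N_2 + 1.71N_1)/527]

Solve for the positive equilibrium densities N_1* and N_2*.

Setting both brackets to zero gives the nullclines N_1 + 1.46N_2 = 557 and 1.71N_1 + N_2 = 527.
Substituting N_2 = 527 - 1.71N_1 into the first: N_1(1 - 1.46·1.71) = 557 - 1.46·527.
So N_1* = -212/-1.5 = 142, and then N_2* = 527 - 1.71·142 = 284.

N_1* ≈ 142, N_2* ≈ 284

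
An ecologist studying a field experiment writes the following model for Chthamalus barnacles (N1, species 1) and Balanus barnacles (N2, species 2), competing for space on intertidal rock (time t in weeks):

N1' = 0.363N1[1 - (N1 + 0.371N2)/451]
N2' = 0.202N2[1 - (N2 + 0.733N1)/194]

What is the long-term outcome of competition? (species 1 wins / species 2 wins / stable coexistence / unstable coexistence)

species 1 excludes species 2

Compare the nullcline intercepts: K1/α12 = 451/0.371 = 1220 > K2 = 194; K2/α21 = 194/0.733 = 265 < K1 = 451.
Since the inequalities point opposite ways, species 1 can invade but species 2 cannot.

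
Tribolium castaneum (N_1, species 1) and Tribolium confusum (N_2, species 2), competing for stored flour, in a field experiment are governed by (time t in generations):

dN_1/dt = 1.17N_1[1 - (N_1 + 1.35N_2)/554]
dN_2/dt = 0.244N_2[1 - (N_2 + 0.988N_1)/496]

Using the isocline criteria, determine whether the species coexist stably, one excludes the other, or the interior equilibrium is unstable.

unstable coexistence (outcome depends on initial conditions)

Compare the nullcline intercepts: K1/α12 = 554/1.35 = 410 < K2 = 496; K2/α21 = 496/0.988 = 502 < K1 = 554.
Since both are reversed, neither can invade when rare; the interior point is a saddle.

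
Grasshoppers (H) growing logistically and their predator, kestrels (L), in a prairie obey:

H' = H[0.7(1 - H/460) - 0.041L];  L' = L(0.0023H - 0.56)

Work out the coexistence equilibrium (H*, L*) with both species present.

H* ≈ 243, L* ≈ 8.04

From dL/dt = 0 with L > 0: 0.0023H* = 0.56, so H* = 243.
Substitute into dH/dt = 0: 0.7(1 - 243/460) = 0.041L*.
The bracket is 0.471, giving L* = 0.329/0.041 = 8.04.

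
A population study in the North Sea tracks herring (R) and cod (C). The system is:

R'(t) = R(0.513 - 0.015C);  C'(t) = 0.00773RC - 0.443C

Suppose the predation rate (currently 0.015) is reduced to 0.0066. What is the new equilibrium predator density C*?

C* ≈ 77.7

At the interior fixed point, setting dR/dt = 0 with R > 0 fixes C* = (prey growth rate)/(RC coefficient) — independent of the other coefficients.
With the change, C* = 0.513/0.0066 = 77.7; it rises from 34.2.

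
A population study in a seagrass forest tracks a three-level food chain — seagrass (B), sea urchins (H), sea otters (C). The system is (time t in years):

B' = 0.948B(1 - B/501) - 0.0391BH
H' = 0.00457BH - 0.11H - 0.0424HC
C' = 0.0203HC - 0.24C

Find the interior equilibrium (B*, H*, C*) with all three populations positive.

From dC/dt = 0: 0.0203H* = 0.24, so H* = 11.8.
From dB/dt = 0: 0.948(1 - B*/501) = 0.0391·11.8, giving B* = 501·(1 - 0.488) = 257.
From dH/dt = 0: 0.00457·257 - 0.11 = 0.0424C*, so C* = 1.06/0.0424 = 25.1.

B* ≈ 257, H* ≈ 11.8, C* ≈ 25.1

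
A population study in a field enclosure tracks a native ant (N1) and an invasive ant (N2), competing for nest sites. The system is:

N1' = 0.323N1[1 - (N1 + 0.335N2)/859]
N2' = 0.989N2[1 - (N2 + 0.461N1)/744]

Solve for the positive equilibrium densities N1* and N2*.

Setting both brackets to zero gives the nullclines N1 + 0.335N2 = 859 and 0.461N1 + N2 = 744.
Substituting N2 = 744 - 0.461N1 into the first: N1(1 - 0.335·0.461) = 859 - 0.335·744.
So N1* = 610/0.846 = 721, and then N2* = 744 - 0.461·721 = 412.

N1* ≈ 721, N2* ≈ 412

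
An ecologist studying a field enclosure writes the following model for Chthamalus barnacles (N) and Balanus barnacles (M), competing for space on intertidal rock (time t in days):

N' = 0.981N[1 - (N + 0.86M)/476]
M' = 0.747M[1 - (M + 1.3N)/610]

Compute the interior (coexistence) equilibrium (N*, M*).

Setting both brackets to zero gives the nullclines N + 0.86M = 476 and 1.3N + M = 610.
Substituting M = 610 - 1.3N into the first: N(1 - 0.86·1.3) = 476 - 0.86·610.
So N* = -48.6/-0.118 = 412, and then M* = 610 - 1.3·412 = 74.6.

N* ≈ 412, M* ≈ 74.6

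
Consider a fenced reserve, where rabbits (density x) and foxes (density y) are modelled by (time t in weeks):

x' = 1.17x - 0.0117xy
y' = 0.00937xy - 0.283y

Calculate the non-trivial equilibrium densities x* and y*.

Set dy/dt = 0 with y > 0: 0.00937x - 0.283 = 0, so x* = 0.283/0.00937 = 30.2.
Set dx/dt = 0 with x > 0: 1.17 - 0.0117y = 0, so y* = 1.17/0.0117 = 100.

x* ≈ 30.2, y* ≈ 100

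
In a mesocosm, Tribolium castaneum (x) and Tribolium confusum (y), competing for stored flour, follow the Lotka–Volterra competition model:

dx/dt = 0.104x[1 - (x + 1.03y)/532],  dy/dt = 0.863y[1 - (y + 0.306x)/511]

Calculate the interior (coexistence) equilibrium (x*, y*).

Setting both brackets to zero gives the nullclines x + 1.03y = 532 and 0.306x + y = 511.
Substituting y = 511 - 0.306x into the first: x(1 - 1.03·0.306) = 532 - 1.03·511.
So x* = 5.67/0.685 = 8.28, and then y* = 511 - 0.306·8.28 = 508.

x* ≈ 8.28, y* ≈ 508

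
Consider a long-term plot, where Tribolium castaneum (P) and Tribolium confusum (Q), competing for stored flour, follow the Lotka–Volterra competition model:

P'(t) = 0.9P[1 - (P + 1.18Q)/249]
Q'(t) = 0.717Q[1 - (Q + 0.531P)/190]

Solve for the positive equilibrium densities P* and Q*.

P* ≈ 66.4, Q* ≈ 155

Setting both brackets to zero gives the nullclines P + 1.18Q = 249 and 0.531P + Q = 190.
Substituting Q = 190 - 0.531P into the first: P(1 - 1.18·0.531) = 249 - 1.18·190.
So P* = 24.8/0.373 = 66.4, and then Q* = 190 - 0.531·66.4 = 155.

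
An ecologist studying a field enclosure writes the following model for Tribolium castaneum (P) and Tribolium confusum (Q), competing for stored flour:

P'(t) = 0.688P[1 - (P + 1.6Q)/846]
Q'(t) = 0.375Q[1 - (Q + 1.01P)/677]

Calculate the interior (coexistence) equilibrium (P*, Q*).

Setting both brackets to zero gives the nullclines P + 1.6Q = 846 and 1.01P + Q = 677.
Substituting Q = 677 - 1.01P into the first: P(1 - 1.6·1.01) = 846 - 1.6·677.
So P* = -237/-0.616 = 385, and then Q* = 677 - 1.01·385 = 288.

P* ≈ 385, Q* ≈ 288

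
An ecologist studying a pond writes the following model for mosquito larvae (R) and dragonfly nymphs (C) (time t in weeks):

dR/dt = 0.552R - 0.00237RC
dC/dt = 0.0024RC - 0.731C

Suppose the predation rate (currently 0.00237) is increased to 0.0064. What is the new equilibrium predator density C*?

C* ≈ 86.2

At the interior fixed point, setting dR/dt = 0 with R > 0 fixes C* = (prey growth rate)/(RC coefficient) — independent of the other coefficients.
With the change, C* = 0.552/0.0064 = 86.2; it falls from 233.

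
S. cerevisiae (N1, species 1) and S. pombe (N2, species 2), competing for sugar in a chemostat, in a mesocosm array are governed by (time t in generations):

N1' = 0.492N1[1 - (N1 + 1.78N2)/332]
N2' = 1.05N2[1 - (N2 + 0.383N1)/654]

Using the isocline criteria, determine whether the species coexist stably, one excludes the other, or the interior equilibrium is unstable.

Compare the nullcline intercepts: K1/α12 = 332/1.78 = 187 < K2 = 654; K2/α21 = 654/0.383 = 1710 > K1 = 332.
Since the inequalities point opposite ways, species 2 can invade but species 1 cannot.

species 2 excludes species 1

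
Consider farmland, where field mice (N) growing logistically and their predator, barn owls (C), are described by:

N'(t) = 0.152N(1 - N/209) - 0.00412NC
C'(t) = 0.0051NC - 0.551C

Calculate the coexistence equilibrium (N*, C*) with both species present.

N* ≈ 108, C* ≈ 17.8

From dC/dt = 0 with C > 0: 0.0051N* = 0.551, so N* = 108.
Substitute into dN/dt = 0: 0.152(1 - 108/209) = 0.00412C*.
The bracket is 0.483, giving C* = 0.0734/0.00412 = 17.8.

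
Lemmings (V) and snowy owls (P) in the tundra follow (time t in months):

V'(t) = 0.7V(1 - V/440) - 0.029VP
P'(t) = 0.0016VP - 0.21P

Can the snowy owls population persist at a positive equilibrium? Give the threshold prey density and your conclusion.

Threshold V = 131; K > 131, so yes, the predator persists.

The predator equation gives dP/dt > 0 only when V > 0.21/0.0016 = 131.
Without the predator, V → K = 440. Since 440 > 131, the predator can invade and persist.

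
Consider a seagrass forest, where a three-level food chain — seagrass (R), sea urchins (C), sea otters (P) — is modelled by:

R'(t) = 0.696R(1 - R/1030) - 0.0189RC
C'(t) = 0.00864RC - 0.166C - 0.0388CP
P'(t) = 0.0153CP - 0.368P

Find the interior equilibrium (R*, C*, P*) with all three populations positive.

R* ≈ 357, C* ≈ 24.1, P* ≈ 75.3

From dP/dt = 0: 0.0153C* = 0.368, so C* = 24.1.
From dR/dt = 0: 0.696(1 - R*/1030) = 0.0189·24.1, giving R* = 1030·(1 - 0.653) = 357.
From dC/dt = 0: 0.00864·357 - 0.166 = 0.0388P*, so P* = 2.92/0.0388 = 75.3.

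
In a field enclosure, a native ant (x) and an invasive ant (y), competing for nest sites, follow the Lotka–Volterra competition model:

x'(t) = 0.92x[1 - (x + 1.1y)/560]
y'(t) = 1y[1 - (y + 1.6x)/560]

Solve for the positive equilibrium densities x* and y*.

x* ≈ 73.7, y* ≈ 442

Setting both brackets to zero gives the nullclines x + 1.1y = 560 and 1.6x + y = 560.
Substituting y = 560 - 1.6x into the first: x(1 - 1.1·1.6) = 560 - 1.1·560.
So x* = -56/-0.76 = 73.7, and then y* = 560 - 1.6·73.7 = 442.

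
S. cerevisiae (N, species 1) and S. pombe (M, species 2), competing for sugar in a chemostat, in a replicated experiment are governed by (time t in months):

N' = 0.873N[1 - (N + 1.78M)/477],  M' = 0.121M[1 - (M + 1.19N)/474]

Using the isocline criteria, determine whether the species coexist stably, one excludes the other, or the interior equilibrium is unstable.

Compare the nullcline intercepts: K1/α12 = 477/1.78 = 268 < K2 = 474; K2/α21 = 474/1.19 = 398 < K1 = 477.
Since both are reversed, neither can invade when rare; the interior point is a saddle.

unstable coexistence (outcome depends on initial conditions)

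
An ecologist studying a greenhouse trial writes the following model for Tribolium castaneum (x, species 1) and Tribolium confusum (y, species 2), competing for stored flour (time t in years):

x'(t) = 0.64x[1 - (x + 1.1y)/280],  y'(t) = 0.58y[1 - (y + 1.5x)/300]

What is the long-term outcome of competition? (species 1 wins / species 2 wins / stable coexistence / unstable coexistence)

Compare the nullcline intercepts: K1/α12 = 280/1.1 = 255 < K2 = 300; K2/α21 = 300/1.5 = 200 < K1 = 280.
Since both are reversed, neither can invade when rare; the interior point is a saddle.

unstable coexistence (outcome depends on initial conditions)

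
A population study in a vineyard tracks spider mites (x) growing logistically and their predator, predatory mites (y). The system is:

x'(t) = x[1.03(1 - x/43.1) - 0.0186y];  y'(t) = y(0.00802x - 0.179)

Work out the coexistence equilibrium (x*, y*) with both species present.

From dy/dt = 0 with y > 0: 0.00802x* = 0.179, so x* = 22.3.
Substitute into dx/dt = 0: 1.03(1 - 22.3/43.1) = 0.0186y*.
The bracket is 0.482, giving y* = 0.497/0.0186 = 26.7.

x* ≈ 22.3, y* ≈ 26.7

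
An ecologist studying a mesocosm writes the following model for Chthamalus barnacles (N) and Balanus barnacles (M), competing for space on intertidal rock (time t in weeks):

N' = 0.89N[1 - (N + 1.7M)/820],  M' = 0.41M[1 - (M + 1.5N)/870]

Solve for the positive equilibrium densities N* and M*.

N* ≈ 425, M* ≈ 232

Setting both brackets to zero gives the nullclines N + 1.7M = 820 and 1.5N + M = 870.
Substituting M = 870 - 1.5N into the first: N(1 - 1.7·1.5) = 820 - 1.7·870.
So N* = -659/-1.55 = 425, and then M* = 870 - 1.5·425 = 232.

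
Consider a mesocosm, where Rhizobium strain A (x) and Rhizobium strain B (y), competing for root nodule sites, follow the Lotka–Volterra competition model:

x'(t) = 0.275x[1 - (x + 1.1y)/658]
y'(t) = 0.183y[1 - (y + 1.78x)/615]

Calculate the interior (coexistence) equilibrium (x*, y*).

x* ≈ 19.3, y* ≈ 581

Setting both brackets to zero gives the nullclines x + 1.1y = 658 and 1.78x + y = 615.
Substituting y = 615 - 1.78x into the first: x(1 - 1.1·1.78) = 658 - 1.1·615.
So x* = -18.5/-0.958 = 19.3, and then y* = 615 - 1.78·19.3 = 581.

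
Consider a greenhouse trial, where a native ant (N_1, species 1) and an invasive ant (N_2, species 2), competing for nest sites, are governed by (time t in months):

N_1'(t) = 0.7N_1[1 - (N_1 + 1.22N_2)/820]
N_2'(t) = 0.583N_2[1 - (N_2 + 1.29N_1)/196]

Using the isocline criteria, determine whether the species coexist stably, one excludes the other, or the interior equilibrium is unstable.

species 1 excludes species 2

Compare the nullcline intercepts: K1/α12 = 820/1.22 = 672 > K2 = 196; K2/α21 = 196/1.29 = 152 < K1 = 820.
Since the inequalities point opposite ways, species 1 can invade but species 2 cannot.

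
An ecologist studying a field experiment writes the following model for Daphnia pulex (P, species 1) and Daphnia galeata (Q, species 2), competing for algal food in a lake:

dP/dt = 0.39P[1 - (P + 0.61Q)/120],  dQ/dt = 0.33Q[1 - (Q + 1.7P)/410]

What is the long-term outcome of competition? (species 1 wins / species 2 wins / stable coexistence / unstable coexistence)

Compare the nullcline intercepts: K1/α12 = 120/0.61 = 197 < K2 = 410; K2/α21 = 410/1.7 = 241 > K1 = 120.
Since the inequalities point opposite ways, species 2 can invade but species 1 cannot.

species 2 excludes species 1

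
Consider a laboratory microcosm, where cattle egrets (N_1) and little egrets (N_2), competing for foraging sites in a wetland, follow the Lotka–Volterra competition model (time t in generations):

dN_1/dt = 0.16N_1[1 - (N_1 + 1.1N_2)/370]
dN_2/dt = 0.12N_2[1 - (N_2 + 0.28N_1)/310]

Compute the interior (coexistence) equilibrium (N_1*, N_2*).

Setting both brackets to zero gives the nullclines N_1 + 1.1N_2 = 370 and 0.28N_1 + N_2 = 310.
Substituting N_2 = 310 - 0.28N_1 into the first: N_1(1 - 1.1·0.28) = 370 - 1.1·310.
So N_1* = 29/0.692 = 41.9, and then N_2* = 310 - 0.28·41.9 = 298.

N_1* ≈ 41.9, N_2* ≈ 298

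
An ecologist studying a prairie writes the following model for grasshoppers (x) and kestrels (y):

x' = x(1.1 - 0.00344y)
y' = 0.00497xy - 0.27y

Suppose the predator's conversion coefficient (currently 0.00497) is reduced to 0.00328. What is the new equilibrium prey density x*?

x* ≈ 82.3

At the interior fixed point, setting dy/dt = 0 with y > 0 fixes x* = (predator death rate)/(xy coefficient) — independent of the other coefficients.
With the change, x* = 0.27/0.00328 = 82.3; it rises from 54.3.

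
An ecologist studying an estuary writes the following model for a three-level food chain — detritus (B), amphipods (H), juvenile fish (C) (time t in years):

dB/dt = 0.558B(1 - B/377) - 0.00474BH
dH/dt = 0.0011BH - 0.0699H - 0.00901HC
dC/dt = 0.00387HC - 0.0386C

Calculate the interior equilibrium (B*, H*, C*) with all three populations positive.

From dC/dt = 0: 0.00387H* = 0.0386, so H* = 9.97.
From dB/dt = 0: 0.558(1 - B*/377) = 0.00474·9.97, giving B* = 377·(1 - 0.0847) = 345.
From dH/dt = 0: 0.0011·345 - 0.0699 = 0.00901C*, so C* = 0.31/0.00901 = 34.4.

B* ≈ 345, H* ≈ 9.97, C* ≈ 34.4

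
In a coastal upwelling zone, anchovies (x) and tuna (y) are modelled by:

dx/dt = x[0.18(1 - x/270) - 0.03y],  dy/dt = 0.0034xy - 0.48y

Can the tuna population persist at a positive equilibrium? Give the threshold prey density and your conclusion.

Threshold x = 141; K > 141, so yes, the predator persists.

The predator equation gives dy/dt > 0 only when x > 0.48/0.0034 = 141.
Without the predator, x → K = 270. Since 270 > 141, the predator can invade and persist.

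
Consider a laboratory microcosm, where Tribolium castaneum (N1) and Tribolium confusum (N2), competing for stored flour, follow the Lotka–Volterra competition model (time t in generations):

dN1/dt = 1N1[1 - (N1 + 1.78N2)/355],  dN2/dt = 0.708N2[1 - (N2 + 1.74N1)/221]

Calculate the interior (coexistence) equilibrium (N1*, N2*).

Setting both brackets to zero gives the nullclines N1 + 1.78N2 = 355 and 1.74N1 + N2 = 221.
Substituting N2 = 221 - 1.74N1 into the first: N1(1 - 1.78·1.74) = 355 - 1.78·221.
So N1* = -38.4/-2.1 = 18.3, and then N2* = 221 - 1.74·18.3 = 189.

N1* ≈ 18.3, N2* ≈ 189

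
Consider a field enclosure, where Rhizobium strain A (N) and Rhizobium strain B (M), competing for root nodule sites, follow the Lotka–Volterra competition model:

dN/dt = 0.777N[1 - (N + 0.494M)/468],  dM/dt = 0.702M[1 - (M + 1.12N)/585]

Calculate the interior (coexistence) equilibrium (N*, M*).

N* ≈ 401, M* ≈ 136

Setting both brackets to zero gives the nullclines N + 0.494M = 468 and 1.12N + M = 585.
Substituting M = 585 - 1.12N into the first: N(1 - 0.494·1.12) = 468 - 0.494·585.
So N* = 179/0.447 = 401, and then M* = 585 - 1.12·401 = 136.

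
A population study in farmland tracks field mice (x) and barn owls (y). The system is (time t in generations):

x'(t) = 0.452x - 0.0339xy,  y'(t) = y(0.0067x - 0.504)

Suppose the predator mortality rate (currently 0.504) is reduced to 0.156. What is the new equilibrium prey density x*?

x* ≈ 23.3

At the interior fixed point, setting dy/dt = 0 with y > 0 fixes x* = (predator death rate)/(xy coefficient) — independent of the other coefficients.
With the change, x* = 0.156/0.0067 = 23.3; it falls from 75.2.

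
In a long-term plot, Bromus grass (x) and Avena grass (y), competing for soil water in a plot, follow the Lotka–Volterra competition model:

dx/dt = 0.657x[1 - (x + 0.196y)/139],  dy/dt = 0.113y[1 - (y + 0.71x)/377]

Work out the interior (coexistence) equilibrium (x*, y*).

x* ≈ 75.6, y* ≈ 323

Setting both brackets to zero gives the nullclines x + 0.196y = 139 and 0.71x + y = 377.
Substituting y = 377 - 0.71x into the first: x(1 - 0.196·0.71) = 139 - 0.196·377.
So x* = 65.1/0.861 = 75.6, and then y* = 377 - 0.71·75.6 = 323.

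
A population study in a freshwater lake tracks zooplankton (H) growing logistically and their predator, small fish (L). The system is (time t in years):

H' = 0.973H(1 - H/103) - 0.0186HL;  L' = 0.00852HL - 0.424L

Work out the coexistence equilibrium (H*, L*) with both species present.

H* ≈ 49.8, L* ≈ 27

From dL/dt = 0 with L > 0: 0.00852H* = 0.424, so H* = 49.8.
Substitute into dH/dt = 0: 0.973(1 - 49.8/103) = 0.0186L*.
The bracket is 0.517, giving L* = 0.503/0.0186 = 27.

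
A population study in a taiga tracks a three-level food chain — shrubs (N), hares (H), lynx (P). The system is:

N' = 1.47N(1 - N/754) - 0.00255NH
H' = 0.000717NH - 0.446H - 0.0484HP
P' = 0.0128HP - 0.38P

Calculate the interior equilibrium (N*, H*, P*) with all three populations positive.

From dP/dt = 0: 0.0128H* = 0.38, so H* = 29.7.
From dN/dt = 0: 1.47(1 - N*/754) = 0.00255·29.7, giving N* = 754·(1 - 0.0515) = 715.
From dH/dt = 0: 0.000717·715 - 0.446 = 0.0484P*, so P* = 0.0668/0.0484 = 1.38.

N* ≈ 715, H* ≈ 29.7, P* ≈ 1.38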